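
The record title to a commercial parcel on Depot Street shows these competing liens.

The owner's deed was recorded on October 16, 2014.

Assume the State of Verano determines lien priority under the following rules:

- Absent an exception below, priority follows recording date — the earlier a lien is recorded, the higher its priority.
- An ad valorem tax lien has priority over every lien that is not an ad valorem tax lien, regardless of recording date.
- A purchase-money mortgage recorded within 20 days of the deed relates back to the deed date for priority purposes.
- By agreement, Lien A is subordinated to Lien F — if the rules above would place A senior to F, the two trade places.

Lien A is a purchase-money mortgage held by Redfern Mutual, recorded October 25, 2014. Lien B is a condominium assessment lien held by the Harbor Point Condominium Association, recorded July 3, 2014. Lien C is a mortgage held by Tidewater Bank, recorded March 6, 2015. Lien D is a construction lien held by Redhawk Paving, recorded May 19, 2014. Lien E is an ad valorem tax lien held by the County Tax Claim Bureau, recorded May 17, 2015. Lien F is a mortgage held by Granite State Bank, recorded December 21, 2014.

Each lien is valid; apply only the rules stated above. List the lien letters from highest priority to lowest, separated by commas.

E, D, B, F, A, C

Effective dates after the stated exceptions: A was recorded within the 20-day window, so its effective date is the deed date October 16, 2014.
As an ad valorem tax lien, E is senior to every other lien.
The other liens, earliest effective date first: D (May 19, 2014), B (July 3, 2014), A (October 16, 2014), F (December 21, 2014), C (March 6, 2015).
A would otherwise be senior to F, so under the subordination agreement A and F exchange positions.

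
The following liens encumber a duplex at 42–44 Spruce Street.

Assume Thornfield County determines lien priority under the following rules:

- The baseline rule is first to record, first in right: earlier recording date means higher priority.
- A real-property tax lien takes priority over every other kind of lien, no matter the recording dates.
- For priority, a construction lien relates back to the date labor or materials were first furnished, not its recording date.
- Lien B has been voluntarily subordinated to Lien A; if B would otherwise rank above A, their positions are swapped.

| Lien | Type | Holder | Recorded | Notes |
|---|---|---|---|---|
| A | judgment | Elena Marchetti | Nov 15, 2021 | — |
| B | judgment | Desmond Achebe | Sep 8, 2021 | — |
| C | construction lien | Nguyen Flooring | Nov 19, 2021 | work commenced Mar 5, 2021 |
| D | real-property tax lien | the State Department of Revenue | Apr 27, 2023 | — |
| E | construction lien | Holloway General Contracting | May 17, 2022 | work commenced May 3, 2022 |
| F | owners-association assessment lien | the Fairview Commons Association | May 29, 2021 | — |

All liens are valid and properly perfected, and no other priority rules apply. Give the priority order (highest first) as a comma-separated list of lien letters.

First, effective dates: C relates back to Mar 5, 2021 (work commenced); E's effective date is May 3, 2022, when work began.
D, as a real-property tax lien, has superpriority and ranks first.
The other liens, earliest effective date first: C (Mar 5, 2021), F (May 29, 2021), B (Sep 8, 2021), A (Nov 15, 2021), E (May 3, 2022).
Because B would otherwise rank above A, the subordination swaps them.

D, C, F, A, B, E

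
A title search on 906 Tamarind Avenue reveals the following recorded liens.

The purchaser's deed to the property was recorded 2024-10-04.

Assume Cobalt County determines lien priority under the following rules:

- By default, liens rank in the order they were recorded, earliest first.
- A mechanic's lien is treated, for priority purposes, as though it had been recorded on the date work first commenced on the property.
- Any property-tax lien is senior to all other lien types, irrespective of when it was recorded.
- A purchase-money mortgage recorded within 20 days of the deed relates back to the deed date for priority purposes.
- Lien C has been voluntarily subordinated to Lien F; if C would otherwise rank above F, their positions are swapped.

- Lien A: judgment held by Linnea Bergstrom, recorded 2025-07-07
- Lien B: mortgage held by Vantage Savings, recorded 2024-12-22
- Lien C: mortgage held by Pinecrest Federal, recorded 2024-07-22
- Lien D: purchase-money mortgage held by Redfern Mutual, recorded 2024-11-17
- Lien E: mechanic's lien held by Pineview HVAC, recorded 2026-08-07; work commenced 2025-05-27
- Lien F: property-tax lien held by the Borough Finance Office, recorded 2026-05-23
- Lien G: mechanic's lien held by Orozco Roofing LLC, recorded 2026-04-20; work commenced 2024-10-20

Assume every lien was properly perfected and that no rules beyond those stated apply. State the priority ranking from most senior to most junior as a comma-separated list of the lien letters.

F, C, G, D, B, E, A

Effective dates: D was recorded 44 days after the deed — beyond 20 days — so no relation-back applies; E's effective date is 2025-05-27, when work began; G's effective date is 2024-10-20, when work began.
F is a property-tax lien, so it outranks all other liens regardless of date.
Remaining liens by effective date: C (2024-07-22), G (2024-10-20), D (2024-11-17), B (2024-12-22), E (2025-05-27), A (2025-07-07).
C is already junior to F, so the subordination agreement changes nothing.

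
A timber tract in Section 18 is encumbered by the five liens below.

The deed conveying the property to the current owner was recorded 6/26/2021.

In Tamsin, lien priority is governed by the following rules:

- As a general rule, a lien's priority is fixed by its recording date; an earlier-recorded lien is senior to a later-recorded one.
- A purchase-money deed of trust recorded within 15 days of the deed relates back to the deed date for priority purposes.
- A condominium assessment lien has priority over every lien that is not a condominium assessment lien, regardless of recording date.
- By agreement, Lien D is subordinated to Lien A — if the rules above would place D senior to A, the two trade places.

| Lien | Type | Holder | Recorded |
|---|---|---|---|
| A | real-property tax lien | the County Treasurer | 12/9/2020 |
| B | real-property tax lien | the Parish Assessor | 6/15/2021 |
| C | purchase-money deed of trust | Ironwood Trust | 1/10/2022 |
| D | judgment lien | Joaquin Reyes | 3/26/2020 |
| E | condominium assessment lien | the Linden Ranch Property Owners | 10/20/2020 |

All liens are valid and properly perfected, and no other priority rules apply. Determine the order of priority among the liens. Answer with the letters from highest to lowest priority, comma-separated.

Effective dates after the stated exceptions: C was recorded 198 days after the deed — beyond 15 days — so no relation-back applies.
As a condominium assessment lien, E is senior to every other lien.
Among the remaining liens, by effective date: D (3/26/2020), A (12/9/2020), B (6/15/2021), C (1/10/2022).
D is senior to A before the subordination, so the two trade places.

E, A, D, B, C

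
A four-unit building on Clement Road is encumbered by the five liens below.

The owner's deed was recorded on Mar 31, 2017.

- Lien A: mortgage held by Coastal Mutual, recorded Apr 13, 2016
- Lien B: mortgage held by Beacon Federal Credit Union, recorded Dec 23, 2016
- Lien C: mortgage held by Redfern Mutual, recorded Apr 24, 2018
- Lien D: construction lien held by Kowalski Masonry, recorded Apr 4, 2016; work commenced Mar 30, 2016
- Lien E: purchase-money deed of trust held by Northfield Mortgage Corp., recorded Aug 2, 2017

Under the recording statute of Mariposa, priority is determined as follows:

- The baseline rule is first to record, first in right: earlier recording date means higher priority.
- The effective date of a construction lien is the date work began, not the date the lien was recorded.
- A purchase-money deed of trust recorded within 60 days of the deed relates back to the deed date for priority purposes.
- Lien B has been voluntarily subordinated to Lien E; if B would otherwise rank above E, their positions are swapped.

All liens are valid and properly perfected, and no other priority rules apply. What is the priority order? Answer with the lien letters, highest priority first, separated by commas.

Effective dates after the stated exceptions: D relates back to Mar 30, 2016 (work commenced); E missed the 60-day window (124 days after the deed), so its recording date stands.
Ordering by effective date: D (Mar 30, 2016), A (Apr 13, 2016), B (Dec 23, 2016), E (Aug 2, 2017), C (Apr 24, 2018).
B would otherwise be senior to E, so under the subordination agreement B and E exchange positions.

D, A, E, B, C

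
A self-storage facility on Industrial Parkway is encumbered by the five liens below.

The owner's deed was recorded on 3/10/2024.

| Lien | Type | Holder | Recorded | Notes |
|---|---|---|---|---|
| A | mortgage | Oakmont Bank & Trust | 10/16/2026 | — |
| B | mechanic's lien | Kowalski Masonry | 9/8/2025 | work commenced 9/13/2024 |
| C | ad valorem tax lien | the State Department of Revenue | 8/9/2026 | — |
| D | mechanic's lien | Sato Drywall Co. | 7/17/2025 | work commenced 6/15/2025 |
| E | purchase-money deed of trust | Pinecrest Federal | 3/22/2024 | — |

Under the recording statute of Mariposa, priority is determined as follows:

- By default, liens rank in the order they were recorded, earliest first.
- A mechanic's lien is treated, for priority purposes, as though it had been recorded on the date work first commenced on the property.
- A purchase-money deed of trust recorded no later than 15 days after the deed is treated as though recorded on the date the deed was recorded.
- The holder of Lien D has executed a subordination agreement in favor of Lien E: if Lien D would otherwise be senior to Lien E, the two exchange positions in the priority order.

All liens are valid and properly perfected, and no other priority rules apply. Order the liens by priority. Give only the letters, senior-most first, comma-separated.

Effective dates after the stated exceptions: B is treated as recorded 9/13/2024, the work-commencement date; D's effective date is 6/15/2025, when work began; E relates back to the deed date 3/10/2024.
Sorted by effective date: E (3/10/2024), B (9/13/2024), D (6/15/2025), C (8/9/2026), A (10/16/2026).
D already ranks below E; the subordination has no effect.

E, B, D, C, A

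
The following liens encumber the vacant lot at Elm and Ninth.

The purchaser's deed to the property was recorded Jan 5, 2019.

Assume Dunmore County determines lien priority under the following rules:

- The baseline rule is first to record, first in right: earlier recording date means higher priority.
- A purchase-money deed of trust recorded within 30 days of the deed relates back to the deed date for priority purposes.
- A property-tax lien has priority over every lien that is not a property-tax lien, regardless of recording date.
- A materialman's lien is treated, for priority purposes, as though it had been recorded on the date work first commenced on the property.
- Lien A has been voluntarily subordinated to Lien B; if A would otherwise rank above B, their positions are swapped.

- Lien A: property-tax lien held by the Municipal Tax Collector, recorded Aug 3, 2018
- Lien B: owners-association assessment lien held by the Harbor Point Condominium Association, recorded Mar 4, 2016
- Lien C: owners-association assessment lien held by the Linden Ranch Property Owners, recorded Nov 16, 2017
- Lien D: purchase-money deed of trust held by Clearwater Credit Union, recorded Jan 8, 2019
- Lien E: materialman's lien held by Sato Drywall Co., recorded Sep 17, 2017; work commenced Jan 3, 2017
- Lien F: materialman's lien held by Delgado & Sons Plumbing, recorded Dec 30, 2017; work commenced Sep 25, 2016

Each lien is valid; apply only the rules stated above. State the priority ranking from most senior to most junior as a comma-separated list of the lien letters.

B, A, F, E, C, D

Effective dates: D relates back to the deed date Jan 5, 2019; E relates back to Jan 3, 2017 (work commenced); F's effective date is Sep 25, 2016, when work began.
A is a property-tax lien, so it outranks all other liens regardless of date.
Remaining liens by effective date: B (Mar 4, 2016), F (Sep 25, 2016), E (Jan 3, 2017), C (Nov 16, 2017), D (Jan 5, 2019).
A is senior to B before the subordination, so the two trade places.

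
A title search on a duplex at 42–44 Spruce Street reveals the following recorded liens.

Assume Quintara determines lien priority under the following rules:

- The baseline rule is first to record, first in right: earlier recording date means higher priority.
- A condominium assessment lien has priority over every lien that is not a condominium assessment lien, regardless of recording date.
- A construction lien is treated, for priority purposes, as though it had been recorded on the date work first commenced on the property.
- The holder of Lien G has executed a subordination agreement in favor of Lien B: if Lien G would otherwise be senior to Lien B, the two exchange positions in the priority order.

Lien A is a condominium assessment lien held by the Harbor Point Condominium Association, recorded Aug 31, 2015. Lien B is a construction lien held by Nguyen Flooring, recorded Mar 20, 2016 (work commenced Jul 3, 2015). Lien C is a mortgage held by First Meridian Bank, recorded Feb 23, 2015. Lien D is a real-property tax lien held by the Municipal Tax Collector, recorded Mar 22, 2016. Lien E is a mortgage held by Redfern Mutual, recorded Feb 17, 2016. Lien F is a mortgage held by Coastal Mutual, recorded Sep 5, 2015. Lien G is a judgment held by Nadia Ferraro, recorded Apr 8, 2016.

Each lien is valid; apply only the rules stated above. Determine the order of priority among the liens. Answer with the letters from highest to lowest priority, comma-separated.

Adjusting effective dates: B's effective date is Jul 3, 2015, when work began.
A is a condominium assessment lien and takes priority over every other lien.
Remaining liens by effective date: C (Feb 23, 2015), B (Jul 3, 2015), F (Sep 5, 2015), E (Feb 17, 2016), D (Mar 22, 2016), G (Apr 8, 2016).
G is already junior to B, so the subordination agreement changes nothing.

A, C, B, F, E, D, G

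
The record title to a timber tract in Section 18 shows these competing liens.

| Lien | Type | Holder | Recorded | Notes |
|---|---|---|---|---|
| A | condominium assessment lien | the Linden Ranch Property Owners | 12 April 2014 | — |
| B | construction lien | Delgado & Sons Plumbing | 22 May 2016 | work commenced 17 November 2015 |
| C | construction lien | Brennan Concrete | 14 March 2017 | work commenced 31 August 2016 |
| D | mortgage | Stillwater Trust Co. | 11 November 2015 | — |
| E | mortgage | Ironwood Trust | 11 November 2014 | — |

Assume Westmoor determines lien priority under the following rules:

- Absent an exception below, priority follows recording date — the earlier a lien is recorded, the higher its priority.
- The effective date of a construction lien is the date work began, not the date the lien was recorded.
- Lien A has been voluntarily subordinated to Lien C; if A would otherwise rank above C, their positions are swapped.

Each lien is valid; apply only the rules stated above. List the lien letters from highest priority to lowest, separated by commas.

C, E, D, B, A

Adjusting effective dates: B relates back to 17 November 2015 (work commenced); C is treated as recorded 31 August 2016, the work-commencement date.
By effective date: A (12 April 2014), E (11 November 2014), D (11 November 2015), B (17 November 2015), C (31 August 2016).
The subordination applies — A was senior to C — so A and C swap.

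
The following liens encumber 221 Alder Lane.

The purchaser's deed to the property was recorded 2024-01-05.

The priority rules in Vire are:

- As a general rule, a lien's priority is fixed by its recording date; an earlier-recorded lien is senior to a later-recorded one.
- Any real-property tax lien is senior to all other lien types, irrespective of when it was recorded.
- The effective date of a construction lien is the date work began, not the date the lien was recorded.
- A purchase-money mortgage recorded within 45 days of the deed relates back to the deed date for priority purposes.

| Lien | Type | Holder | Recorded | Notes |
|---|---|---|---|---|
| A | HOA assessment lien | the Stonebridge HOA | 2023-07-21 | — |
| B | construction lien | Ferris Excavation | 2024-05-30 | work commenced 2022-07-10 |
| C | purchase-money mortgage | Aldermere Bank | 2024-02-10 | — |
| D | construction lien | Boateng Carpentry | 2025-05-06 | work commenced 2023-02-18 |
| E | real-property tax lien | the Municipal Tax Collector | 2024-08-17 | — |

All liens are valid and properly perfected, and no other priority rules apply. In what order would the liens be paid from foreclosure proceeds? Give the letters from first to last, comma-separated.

E, B, D, A, C

Adjusting effective dates: B's effective date is 2022-07-10, when work began; C's effective date is the deed date, 2024-01-05; D's effective date is 2023-02-18, when work began.
As a real-property tax lien, E is senior to every other lien.
Among the remaining liens, by effective date: B (2022-07-10), D (2023-02-18), A (2023-07-21), C (2024-01-05).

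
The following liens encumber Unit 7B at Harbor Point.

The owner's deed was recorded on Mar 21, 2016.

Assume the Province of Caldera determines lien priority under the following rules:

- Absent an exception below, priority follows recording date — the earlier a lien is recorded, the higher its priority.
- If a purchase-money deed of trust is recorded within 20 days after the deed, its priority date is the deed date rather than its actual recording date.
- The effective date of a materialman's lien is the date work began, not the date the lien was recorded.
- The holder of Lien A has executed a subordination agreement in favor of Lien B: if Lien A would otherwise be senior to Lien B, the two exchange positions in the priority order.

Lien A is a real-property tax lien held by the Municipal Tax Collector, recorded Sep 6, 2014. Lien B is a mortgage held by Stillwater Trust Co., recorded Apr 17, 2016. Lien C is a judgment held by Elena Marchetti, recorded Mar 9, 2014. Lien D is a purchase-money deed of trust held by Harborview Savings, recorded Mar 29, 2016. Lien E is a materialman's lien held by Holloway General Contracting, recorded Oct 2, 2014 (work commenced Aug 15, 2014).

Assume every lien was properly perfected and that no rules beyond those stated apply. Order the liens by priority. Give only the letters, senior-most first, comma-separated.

C, E, B, D, A

First, effective dates: D was recorded within the 20-day window, so its effective date is the deed date Mar 21, 2016; E's effective date is Aug 15, 2014, when work began.
By effective date: C (Mar 9, 2014), E (Aug 15, 2014), A (Sep 6, 2014), D (Mar 21, 2016), B (Apr 17, 2016).
Because A would otherwise rank above B, the subordination swaps them.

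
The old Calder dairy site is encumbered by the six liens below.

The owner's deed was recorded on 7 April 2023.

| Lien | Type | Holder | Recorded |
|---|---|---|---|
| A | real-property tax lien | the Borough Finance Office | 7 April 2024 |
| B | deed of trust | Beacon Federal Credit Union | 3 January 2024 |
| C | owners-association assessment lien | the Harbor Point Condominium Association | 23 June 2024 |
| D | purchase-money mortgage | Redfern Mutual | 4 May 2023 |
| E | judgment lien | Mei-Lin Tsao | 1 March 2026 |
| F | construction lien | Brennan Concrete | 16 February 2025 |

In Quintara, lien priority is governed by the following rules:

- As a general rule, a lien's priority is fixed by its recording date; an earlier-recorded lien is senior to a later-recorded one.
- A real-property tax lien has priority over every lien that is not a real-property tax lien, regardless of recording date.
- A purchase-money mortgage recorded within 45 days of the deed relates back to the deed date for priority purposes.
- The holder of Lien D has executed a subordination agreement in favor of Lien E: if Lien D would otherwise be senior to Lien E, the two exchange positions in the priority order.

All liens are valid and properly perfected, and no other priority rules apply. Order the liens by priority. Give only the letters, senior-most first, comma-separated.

A, E, B, C, F, D

Effective dates after the stated exceptions: D was recorded within the 45-day window, so its effective date is the deed date 7 April 2023.
A is a real-property tax lien and takes priority over every other lien.
Remaining liens by effective date: D (7 April 2023), B (3 January 2024), C (23 June 2024), F (16 February 2025), E (1 March 2026).
Because D would otherwise rank above E, the subordination swaps them.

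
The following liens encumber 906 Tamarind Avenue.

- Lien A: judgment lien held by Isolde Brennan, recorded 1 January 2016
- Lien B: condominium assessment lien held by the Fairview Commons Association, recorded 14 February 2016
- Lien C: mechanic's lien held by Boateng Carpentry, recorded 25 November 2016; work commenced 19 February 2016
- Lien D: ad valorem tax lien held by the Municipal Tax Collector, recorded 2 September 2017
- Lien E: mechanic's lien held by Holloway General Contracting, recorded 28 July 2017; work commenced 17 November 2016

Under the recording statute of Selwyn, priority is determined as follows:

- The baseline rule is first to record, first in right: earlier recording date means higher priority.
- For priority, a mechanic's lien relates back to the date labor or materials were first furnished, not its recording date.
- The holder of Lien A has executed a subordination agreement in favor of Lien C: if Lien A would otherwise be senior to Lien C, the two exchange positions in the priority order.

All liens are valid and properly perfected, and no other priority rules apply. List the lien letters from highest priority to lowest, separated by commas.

Effective dates after the stated exceptions: C relates back to 19 February 2016 (work commenced); E relates back to 17 November 2016 (work commenced).
By effective date, earliest first: A (1 January 2016), B (14 February 2016), C (19 February 2016), E (17 November 2016), D (2 September 2017).
The subordination applies — A was senior to C — so A and C swap.

C, B, A, E, D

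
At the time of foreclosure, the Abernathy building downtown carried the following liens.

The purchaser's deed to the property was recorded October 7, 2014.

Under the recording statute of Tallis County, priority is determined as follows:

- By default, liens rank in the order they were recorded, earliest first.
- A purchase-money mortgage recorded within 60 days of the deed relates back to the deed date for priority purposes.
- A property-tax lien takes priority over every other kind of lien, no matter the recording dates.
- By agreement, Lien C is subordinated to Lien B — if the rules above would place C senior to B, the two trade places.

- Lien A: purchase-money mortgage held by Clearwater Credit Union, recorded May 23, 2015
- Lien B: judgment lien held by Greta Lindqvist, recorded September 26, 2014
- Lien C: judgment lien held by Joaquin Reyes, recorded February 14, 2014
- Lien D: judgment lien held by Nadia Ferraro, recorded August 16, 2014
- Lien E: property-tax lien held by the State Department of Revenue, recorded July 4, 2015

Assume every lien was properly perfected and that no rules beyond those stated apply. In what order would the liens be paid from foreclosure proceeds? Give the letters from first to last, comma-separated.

First, effective dates: A was recorded 228 days after the deed — beyond 60 days — so no relation-back applies.
E, as a property-tax lien, has superpriority and ranks first.
The other liens, earliest effective date first: C (February 14, 2014), D (August 16, 2014), B (September 26, 2014), A (May 23, 2015).
The subordination applies — C was senior to B — so C and B swap.

E, B, D, C, A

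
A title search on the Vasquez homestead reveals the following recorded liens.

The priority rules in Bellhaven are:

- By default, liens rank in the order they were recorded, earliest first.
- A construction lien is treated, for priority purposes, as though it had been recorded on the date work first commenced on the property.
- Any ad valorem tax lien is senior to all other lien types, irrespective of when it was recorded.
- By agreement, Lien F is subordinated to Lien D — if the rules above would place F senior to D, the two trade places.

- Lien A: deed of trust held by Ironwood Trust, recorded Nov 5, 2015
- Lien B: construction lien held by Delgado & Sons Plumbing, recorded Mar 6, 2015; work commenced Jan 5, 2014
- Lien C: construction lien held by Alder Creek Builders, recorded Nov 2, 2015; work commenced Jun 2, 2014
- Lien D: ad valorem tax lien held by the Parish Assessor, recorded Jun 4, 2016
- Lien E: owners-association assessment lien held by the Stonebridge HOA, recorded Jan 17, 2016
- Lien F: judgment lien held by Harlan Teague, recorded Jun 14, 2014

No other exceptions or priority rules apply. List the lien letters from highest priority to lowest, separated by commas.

D, B, C, F, A, E

Adjusting effective dates: B relates back to Jan 5, 2014 (work commenced); C's effective date is Jun 2, 2014, when work began.
As an ad valorem tax lien, D is senior to every other lien.
Ordering the rest by effective date: B (Jan 5, 2014), C (Jun 2, 2014), F (Jun 14, 2014), A (Nov 5, 2015), E (Jan 17, 2016).
F already ranks below D; the subordination has no effect.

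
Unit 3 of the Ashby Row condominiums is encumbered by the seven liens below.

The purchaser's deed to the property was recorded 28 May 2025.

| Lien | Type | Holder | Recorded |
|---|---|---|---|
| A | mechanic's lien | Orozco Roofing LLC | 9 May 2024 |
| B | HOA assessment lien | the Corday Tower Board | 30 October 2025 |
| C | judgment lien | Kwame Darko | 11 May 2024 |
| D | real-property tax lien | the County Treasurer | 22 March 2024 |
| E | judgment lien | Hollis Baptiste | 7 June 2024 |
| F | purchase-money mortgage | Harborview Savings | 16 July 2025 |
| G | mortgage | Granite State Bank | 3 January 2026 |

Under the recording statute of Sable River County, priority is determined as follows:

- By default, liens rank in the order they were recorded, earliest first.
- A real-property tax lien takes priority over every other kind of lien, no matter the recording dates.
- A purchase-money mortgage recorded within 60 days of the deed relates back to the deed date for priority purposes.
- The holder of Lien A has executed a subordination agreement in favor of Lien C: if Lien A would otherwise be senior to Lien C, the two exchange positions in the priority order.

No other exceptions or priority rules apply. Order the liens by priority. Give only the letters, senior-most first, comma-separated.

First, effective dates: F relates back to the deed date 28 May 2025.
D, as a real-property tax lien, has superpriority and ranks first.
Among the remaining liens, by effective date: A (9 May 2024), C (11 May 2024), E (7 June 2024), F (28 May 2025), B (30 October 2025), G (3 January 2026).
A is senior to C before the subordination, so the two trade places.

D, C, A, E, F, B, G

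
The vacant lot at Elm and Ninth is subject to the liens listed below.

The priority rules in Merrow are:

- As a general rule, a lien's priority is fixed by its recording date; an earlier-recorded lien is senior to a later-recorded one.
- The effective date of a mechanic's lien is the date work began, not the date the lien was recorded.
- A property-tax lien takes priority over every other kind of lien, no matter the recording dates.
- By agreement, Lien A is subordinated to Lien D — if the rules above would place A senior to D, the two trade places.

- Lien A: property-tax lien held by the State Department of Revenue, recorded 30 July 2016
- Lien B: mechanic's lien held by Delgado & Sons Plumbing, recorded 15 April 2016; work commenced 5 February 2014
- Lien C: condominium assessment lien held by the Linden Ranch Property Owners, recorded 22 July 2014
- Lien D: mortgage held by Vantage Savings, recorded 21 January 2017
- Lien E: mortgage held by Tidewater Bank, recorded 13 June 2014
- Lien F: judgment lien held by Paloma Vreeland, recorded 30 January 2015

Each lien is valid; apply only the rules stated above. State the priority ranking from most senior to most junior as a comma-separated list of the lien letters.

D, B, E, C, F, A

Effective dates after the stated exceptions: B is treated as recorded 5 February 2014, the work-commencement date.
As a property-tax lien, A is senior to every other lien.
Remaining liens by effective date: B (5 February 2014), E (13 June 2014), C (22 July 2014), F (30 January 2015), D (21 January 2017).
The subordination applies — A was senior to D — so A and D swap.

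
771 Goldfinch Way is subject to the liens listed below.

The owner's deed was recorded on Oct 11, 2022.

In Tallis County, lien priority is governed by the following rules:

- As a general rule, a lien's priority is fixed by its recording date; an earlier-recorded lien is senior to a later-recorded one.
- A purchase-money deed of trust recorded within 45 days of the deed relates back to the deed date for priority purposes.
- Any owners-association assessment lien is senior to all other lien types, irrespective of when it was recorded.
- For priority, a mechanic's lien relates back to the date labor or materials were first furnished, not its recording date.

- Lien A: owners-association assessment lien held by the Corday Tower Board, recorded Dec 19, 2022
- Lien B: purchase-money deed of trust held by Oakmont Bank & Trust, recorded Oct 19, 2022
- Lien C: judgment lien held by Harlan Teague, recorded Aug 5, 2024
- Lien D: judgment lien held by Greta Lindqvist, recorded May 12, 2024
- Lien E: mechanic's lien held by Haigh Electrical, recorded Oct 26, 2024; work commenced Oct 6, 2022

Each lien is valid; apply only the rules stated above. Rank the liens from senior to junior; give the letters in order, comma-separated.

Adjusting effective dates: B was recorded within the 45-day window, so its effective date is the deed date Oct 11, 2022; E is treated as recorded Oct 6, 2022, the work-commencement date.
A is an owners-association assessment lien and takes priority over every other lien.
Remaining liens by effective date: E (Oct 6, 2022), B (Oct 11, 2022), D (May 12, 2024), C (Aug 5, 2024).

A, E, B, D, C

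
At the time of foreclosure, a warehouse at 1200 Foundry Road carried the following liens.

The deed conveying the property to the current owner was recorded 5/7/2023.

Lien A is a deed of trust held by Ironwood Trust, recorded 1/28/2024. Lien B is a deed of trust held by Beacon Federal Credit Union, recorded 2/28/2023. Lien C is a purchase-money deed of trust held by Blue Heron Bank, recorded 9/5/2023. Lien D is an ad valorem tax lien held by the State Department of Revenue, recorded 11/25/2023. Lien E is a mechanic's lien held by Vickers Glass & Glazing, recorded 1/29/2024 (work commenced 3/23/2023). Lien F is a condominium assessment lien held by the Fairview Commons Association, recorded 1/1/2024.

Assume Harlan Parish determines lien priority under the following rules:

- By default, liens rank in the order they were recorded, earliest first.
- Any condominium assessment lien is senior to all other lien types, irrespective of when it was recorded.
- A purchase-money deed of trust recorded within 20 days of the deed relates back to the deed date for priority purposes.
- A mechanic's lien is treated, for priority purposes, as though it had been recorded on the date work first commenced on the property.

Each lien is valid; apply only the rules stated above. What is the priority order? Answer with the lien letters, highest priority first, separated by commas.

F, B, E, C, D, A

Effective dates after the stated exceptions: C was recorded 121 days after the deed — beyond 20 days — so no relation-back applies; E's effective date is 3/23/2023, when work began.
As a condominium assessment lien, F is senior to every other lien.
Remaining liens by effective date: B (2/28/2023), E (3/23/2023), C (9/5/2023), D (11/25/2023), A (1/28/2024).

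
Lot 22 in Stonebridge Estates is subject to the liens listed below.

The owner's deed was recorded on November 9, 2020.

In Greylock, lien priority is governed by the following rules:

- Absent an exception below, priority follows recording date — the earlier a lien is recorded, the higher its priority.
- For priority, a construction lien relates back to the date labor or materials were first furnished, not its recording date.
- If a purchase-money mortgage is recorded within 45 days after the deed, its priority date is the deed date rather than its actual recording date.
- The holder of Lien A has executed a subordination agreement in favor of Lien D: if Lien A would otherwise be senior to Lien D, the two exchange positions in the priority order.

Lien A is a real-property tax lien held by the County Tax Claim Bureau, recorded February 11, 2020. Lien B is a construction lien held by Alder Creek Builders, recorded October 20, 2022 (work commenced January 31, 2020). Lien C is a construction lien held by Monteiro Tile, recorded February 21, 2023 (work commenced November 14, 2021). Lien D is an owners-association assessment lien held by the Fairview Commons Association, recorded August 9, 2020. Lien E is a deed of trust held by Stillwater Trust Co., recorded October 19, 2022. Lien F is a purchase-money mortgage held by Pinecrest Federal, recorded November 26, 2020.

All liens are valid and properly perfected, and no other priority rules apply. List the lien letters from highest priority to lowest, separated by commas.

B, D, A, F, C, E

Adjusting effective dates: B relates back to January 31, 2020 (work commenced); C relates back to November 14, 2021 (work commenced); F was recorded within the 45-day window, so its effective date is the deed date November 9, 2020.
Sorted by effective date: B (January 31, 2020), A (February 11, 2020), D (August 9, 2020), F (November 9, 2020), C (November 14, 2021), E (October 19, 2022).
A is senior to D before the subordination, so the two trade places.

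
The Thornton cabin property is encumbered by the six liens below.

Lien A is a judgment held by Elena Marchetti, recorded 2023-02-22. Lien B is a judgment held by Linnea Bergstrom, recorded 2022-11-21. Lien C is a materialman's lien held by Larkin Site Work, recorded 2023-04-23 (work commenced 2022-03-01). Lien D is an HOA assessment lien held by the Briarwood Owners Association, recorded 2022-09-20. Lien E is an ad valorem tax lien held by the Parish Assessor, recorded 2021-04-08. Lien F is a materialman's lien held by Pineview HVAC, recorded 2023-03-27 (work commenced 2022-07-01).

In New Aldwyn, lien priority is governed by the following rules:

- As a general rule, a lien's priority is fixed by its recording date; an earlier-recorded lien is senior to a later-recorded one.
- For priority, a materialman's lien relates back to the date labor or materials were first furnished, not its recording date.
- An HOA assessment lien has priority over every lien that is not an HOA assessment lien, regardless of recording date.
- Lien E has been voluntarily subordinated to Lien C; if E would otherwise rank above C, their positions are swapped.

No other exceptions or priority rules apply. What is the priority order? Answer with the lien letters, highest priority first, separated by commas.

D, C, E, F, B, A

Adjusting effective dates: C's effective date is 2022-03-01, when work began; F relates back to 2022-07-01 (work commenced).
D, as an HOA assessment lien, has superpriority and ranks first.
Among the remaining liens, by effective date: E (2021-04-08), C (2022-03-01), F (2022-07-01), B (2022-11-21), A (2023-02-22).
E would otherwise be senior to C, so under the subordination agreement E and C exchange positions.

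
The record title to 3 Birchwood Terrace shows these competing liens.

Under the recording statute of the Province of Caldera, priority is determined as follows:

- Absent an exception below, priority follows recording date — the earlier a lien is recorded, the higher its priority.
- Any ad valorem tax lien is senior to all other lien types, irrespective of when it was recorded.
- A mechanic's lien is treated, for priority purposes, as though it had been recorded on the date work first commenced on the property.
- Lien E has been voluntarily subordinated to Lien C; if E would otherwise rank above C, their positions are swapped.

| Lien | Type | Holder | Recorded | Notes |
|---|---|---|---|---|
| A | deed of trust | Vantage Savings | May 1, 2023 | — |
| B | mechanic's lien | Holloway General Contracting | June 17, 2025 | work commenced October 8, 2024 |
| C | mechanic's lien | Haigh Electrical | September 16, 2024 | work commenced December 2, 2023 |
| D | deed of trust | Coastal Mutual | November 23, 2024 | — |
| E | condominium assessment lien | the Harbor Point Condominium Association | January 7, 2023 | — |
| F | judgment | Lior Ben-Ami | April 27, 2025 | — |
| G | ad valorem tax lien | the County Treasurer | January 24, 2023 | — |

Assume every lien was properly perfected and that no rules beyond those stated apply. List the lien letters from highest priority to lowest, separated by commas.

G, C, A, E, B, D, F

First, effective dates: B's effective date is October 8, 2024, when work began; C is treated as recorded December 2, 2023, the work-commencement date.
G is an ad valorem tax lien and takes priority over every other lien.
Among the remaining liens, by effective date: E (January 7, 2023), A (May 1, 2023), C (December 2, 2023), B (October 8, 2024), D (November 23, 2024), F (April 27, 2025).
The subordination applies — E was senior to C — so E and C swap.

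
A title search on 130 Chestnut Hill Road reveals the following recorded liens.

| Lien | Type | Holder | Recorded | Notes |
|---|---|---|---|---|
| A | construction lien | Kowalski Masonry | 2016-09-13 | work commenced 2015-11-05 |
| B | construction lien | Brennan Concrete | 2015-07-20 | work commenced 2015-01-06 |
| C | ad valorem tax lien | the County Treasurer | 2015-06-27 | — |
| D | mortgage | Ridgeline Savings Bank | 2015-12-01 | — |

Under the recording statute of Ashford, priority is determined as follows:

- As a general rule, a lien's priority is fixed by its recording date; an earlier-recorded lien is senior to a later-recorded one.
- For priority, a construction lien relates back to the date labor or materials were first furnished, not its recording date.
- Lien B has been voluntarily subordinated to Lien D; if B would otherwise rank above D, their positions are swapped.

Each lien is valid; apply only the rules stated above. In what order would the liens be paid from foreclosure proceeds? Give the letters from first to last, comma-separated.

D, C, A, B

Adjusting effective dates: A is treated as recorded 2015-11-05, the work-commencement date; B relates back to 2015-01-06 (work commenced).
By effective date: B (2015-01-06), C (2015-06-27), A (2015-11-05), D (2015-12-01).
B is senior to D before the subordination, so the two trade places.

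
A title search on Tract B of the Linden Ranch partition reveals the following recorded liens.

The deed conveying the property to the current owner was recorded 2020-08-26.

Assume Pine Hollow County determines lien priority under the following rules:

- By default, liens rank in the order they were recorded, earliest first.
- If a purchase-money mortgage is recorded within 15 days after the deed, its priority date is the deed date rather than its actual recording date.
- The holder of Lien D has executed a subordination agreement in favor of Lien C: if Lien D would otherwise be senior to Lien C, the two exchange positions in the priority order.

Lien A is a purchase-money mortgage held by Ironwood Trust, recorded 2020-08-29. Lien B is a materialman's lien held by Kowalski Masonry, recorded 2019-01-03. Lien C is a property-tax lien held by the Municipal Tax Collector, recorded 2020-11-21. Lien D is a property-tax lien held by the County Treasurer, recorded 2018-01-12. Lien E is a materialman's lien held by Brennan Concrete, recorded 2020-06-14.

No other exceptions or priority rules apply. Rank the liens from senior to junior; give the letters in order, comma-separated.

C, B, E, A, D

Adjusting effective dates: A was recorded within the 15-day window, so its effective date is the deed date 2020-08-26.
Ordering by effective date: D (2018-01-12), B (2019-01-03), E (2020-06-14), A (2020-08-26), C (2020-11-21).
Because D would otherwise rank above C, the subordination swaps them.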